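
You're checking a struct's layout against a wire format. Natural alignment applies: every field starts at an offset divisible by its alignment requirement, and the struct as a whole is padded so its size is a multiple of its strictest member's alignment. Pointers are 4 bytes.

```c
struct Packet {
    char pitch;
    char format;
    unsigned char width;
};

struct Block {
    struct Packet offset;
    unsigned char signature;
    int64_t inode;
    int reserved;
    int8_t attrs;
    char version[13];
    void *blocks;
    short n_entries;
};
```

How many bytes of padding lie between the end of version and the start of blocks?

Packet: pitch at 0 (size 1, align 1) → ends 1; format at 1 (size 1, align 1) → ends 2; width at 2 (size 1, align 1) → ends 3; total 3 bytes, alignment 1
offset at 0 (size 3, align 1) → ends 3
signature at 3 (size 1, align 1) → ends 4
pad 4 to align 8 for inode
inode at 8 (size 8, align 8) → ends 16
reserved at 16 (size 4, align 4) → ends 20
attrs at 20 (size 1, align 1) → ends 21
version at 21 (size 13, align 1) → ends 34
pad 2 to align 4 for blocks
blocks at 36 (size 4, align 4) → ends 40

2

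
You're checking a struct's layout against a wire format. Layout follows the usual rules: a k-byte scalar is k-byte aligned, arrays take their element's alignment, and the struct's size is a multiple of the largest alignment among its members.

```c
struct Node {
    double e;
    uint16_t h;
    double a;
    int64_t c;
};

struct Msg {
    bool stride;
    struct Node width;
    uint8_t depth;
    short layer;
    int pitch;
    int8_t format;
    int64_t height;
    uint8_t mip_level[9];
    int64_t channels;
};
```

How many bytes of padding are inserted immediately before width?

7

Node: @0: e [8B, align 8] → 8; @8: h [2B, align 2] → 10; +6 pad (align 8); @16: a [8B, align 8] → 24; @24: c [8B, align 8] → 32; size 32, align 8
@0: stride [1B, align 1] → 1
+7 pad (align 8)
@8: width [32B, align 8] → 40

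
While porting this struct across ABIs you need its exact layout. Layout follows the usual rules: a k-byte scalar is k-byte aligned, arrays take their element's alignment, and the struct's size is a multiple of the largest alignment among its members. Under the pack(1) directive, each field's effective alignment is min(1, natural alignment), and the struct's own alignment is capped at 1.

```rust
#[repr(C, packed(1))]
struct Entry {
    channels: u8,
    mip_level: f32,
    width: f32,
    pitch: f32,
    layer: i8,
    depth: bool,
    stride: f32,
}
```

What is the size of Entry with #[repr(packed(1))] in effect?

19

channels at 0 (size 1, align 1) → ends 1
mip_level at 1 (size 4, align 1) → ends 5
width at 5 (size 4, align 1) → ends 9
pitch at 9 (size 4, align 1) → ends 13
layer at 13 (size 1, align 1) → ends 14
depth at 14 (size 1, align 1) → ends 15
stride at 15 (size 4, align 1) → ends 19
total 19 bytes, alignment 1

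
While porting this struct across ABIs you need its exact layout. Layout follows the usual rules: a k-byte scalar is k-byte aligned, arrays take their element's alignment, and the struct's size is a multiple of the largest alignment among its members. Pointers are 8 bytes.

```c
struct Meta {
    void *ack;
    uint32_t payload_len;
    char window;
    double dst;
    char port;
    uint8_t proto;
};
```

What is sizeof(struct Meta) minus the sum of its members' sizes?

9

0..8  ack  (8B, 8-aligned)
8..12  payload_len  (4B, 4-aligned)
12..13  window  (1B, 1-aligned)
13..16  -- padding (3B)
16..24  dst  (8B, 8-aligned)
24..25  port  (1B, 1-aligned)
25..26  proto  (1B, 1-aligned)
26..32  -- tail padding (6B)
sizeof = 32, alignof = 8
data bytes 23, size 32 → padding 9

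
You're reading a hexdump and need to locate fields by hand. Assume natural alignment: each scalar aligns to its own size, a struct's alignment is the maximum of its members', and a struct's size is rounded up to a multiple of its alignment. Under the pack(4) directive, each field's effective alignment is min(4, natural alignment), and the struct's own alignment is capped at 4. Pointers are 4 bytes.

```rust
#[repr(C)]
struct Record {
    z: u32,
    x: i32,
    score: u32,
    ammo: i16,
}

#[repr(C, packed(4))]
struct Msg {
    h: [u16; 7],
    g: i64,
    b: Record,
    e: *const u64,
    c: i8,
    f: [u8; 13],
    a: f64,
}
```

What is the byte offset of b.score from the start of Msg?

32

Record: 0..4  z  (4B, 4-aligned); 4..8  x  (4B, 4-aligned); 8..12  score  (4B, 4-aligned); 12..14  ammo  (2B, 2-aligned); 14..16  -- tail padding (2B); sizeof = 16, alignof = 4
0..14  h  (14B, 2-aligned)
14..16  -- padding (2B)
16..24  g  (8B, 4-aligned)
24..40  b  (16B, 4-aligned)
within Record: score at 8
24 + 8 = 32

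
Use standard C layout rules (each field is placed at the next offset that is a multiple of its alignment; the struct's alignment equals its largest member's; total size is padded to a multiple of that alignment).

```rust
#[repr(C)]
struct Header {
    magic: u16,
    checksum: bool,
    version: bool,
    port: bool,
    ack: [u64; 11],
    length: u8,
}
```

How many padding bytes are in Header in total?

10

magic at 0 (size 2, align 2) → ends 2
checksum at 2 (size 1, align 1) → ends 3
version at 3 (size 1, align 1) → ends 4
port at 4 (size 1, align 1) → ends 5
pad 3 to align 8 for ack
ack at 8 (size 88, align 8) → ends 96
length at 96 (size 1, align 1) → ends 97
tail pad 7 to reach multiple of 8
total 104 bytes, alignment 8
data bytes 94, size 104 → padding 10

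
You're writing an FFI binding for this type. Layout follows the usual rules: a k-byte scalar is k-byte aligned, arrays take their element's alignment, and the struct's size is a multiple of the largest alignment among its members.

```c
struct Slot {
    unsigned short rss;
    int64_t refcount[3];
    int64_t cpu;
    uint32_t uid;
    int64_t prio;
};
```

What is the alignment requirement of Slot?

8

member alignments: rss=2, refcount=8, cpu=8, uid=4, prio=8
max = 8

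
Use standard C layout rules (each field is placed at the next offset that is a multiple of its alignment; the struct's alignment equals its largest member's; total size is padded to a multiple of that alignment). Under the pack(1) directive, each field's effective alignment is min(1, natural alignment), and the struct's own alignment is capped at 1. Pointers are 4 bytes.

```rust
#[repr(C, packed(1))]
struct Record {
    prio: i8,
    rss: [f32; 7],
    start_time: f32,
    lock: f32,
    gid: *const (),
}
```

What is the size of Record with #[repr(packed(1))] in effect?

0..1  prio  (1B, 1-aligned)
1..29  rss  (28B, 1-aligned)
29..33  start_time  (4B, 1-aligned)
33..37  lock  (4B, 1-aligned)
37..41  gid  (4B, 1-aligned)
sizeof = 41, alignof = 1

41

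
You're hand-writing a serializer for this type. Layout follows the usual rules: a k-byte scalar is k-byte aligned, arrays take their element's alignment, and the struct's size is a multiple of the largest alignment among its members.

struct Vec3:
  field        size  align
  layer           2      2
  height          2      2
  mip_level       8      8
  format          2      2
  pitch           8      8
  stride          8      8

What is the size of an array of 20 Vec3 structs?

800

@0: layer [2B, align 2] → 2
@2: height [2B, align 2] → 4
+4 pad (align 8)
@8: mip_level [8B, align 8] → 16
@16: format [2B, align 2] → 18
+6 pad (align 8)
@24: pitch [8B, align 8] → 32
@32: stride [8B, align 8] → 40
size 40, align 8
array of 20: 20 × 40 = 800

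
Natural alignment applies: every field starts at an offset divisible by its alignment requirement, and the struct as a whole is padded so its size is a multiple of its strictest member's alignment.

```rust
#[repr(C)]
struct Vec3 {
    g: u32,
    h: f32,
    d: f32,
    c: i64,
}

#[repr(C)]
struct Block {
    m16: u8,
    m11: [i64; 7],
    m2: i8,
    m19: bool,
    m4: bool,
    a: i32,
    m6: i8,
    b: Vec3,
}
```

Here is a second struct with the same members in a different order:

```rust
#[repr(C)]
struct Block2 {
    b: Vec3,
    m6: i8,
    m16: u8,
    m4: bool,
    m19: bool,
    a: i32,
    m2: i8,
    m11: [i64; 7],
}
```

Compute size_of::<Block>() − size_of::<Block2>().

Vec3: @0: g [4B, align 4] → 4; @4: h [4B, align 4] → 8; @8: d [4B, align 4] → 12; +4 pad (align 8); @16: c [8B, align 8] → 24; size 24, align 8
@0: m16 [1B, align 1] → 1
+7 pad (align 8)
@8: m11 [56B, align 8] → 64
@64: m2 [1B, align 1] → 65
@65: m19 [1B, align 1] → 66
@66: m4 [1B, align 1] → 67
+1 pad (align 4)
@68: a [4B, align 4] → 72
@72: m6 [1B, align 1] → 73
+7 pad (align 8)
@80: b [24B, align 8] → 104
size 104, align 8
— Block2 —
@0: b [24B, align 8] → 24
@24: m6 [1B, align 1] → 25
@25: m16 [1B, align 1] → 26
@26: m4 [1B, align 1] → 27
@27: m19 [1B, align 1] → 28
@28: a [4B, align 4] → 32
@32: m2 [1B, align 1] → 33
+7 pad (align 8)
@40: m11 [56B, align 8] → 96
size 96, align 8
104 − 96 = 8

8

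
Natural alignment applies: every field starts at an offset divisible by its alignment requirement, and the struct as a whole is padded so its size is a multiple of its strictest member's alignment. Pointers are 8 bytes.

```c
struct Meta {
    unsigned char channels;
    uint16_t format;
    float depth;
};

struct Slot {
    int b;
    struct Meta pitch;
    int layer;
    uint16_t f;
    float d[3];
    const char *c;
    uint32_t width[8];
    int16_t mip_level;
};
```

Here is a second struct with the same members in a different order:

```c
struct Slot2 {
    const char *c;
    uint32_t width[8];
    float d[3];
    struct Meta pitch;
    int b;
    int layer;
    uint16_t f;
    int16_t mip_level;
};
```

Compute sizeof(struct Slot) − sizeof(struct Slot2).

8

Meta: 0..1  channels  (1B, 1-aligned); 1..2  -- padding (1B); 2..4  format  (2B, 2-aligned); 4..8  depth  (4B, 4-aligned); sizeof = 8, alignof = 4
0..4  b  (4B, 4-aligned)
4..12  pitch  (8B, 4-aligned)
12..16  layer  (4B, 4-aligned)
16..18  f  (2B, 2-aligned)
18..20  -- padding (2B)
20..32  d  (12B, 4-aligned)
32..40  c  (8B, 8-aligned)
40..72  width  (32B, 4-aligned)
72..74  mip_level  (2B, 2-aligned)
74..80  -- tail padding (6B)
sizeof = 80, alignof = 8
— Slot2 —
0..8  c  (8B, 8-aligned)
8..40  width  (32B, 4-aligned)
40..52  d  (12B, 4-aligned)
52..60  pitch  (8B, 4-aligned)
60..64  b  (4B, 4-aligned)
64..68  layer  (4B, 4-aligned)
68..70  f  (2B, 2-aligned)
70..72  mip_level  (2B, 2-aligned)
sizeof = 72, alignof = 8
80 − 72 = 8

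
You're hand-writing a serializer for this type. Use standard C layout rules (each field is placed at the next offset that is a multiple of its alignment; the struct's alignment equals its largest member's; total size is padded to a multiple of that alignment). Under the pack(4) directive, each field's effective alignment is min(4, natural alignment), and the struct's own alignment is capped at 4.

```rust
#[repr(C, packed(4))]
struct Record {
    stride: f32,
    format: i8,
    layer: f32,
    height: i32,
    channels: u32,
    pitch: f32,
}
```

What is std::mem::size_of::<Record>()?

24 bytes

stride at 0 (size 4, align 4) → ends 4
format at 4 (size 1, align 1) → ends 5
pad 3 to align 4 for layer
layer at 8 (size 4, align 4) → ends 12
height at 12 (size 4, align 4) → ends 16
channels at 16 (size 4, align 4) → ends 20
pitch at 20 (size 4, align 4) → ends 24
total 24 bytes, alignment 4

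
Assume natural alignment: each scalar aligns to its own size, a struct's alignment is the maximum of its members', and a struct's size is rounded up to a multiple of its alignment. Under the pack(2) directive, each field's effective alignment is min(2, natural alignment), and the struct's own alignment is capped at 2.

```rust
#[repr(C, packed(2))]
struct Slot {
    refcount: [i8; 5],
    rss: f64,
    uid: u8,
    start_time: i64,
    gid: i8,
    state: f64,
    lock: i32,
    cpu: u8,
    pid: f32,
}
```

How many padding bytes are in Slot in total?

@0: refcount [5B, align 1] → 5
+1 pad (align 2)
@6: rss [8B, align 2] → 14
@14: uid [1B, align 1] → 15
+1 pad (align 2)
@16: start_time [8B, align 2] → 24
@24: gid [1B, align 1] → 25
+1 pad (align 2)
@26: state [8B, align 2] → 34
@34: lock [4B, align 2] → 38
@38: cpu [1B, align 1] → 39
+1 pad (align 2)
@40: pid [4B, align 2] → 44
size 44, align 2
data bytes 40, size 44 → padding 4

4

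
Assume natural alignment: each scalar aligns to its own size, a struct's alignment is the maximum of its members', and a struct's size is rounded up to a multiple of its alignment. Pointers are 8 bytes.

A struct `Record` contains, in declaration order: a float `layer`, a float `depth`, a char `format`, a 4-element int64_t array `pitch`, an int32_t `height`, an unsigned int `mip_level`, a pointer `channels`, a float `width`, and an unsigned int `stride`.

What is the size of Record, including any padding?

0..4  layer  (4B, 4-aligned)
4..8  depth  (4B, 4-aligned)
8..9  format  (1B, 1-aligned)
9..16  -- padding (7B)
16..48  pitch  (32B, 8-aligned)
48..52  height  (4B, 4-aligned)
52..56  mip_level  (4B, 4-aligned)
56..64  channels  (8B, 8-aligned)
64..68  width  (4B, 4-aligned)
68..72  stride  (4B, 4-aligned)
sizeof = 72, alignof = 8

72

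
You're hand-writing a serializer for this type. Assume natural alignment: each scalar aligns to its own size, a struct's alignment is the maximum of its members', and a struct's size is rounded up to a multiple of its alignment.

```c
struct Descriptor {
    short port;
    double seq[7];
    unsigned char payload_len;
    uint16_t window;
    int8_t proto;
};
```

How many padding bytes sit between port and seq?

0..2  port  (2B, 2-aligned)
2..8  -- padding (6B)
8..64  seq  (56B, 8-aligned)

6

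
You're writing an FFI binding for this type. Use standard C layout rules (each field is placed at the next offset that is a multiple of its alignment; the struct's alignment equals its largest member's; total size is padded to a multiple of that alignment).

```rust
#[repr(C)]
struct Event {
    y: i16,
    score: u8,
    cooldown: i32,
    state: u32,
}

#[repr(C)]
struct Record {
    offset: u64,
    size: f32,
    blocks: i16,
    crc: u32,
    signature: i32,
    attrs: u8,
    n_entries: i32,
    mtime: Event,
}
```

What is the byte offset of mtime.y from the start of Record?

32

Event: @0: y [2B, align 2] → 2; @2: score [1B, align 1] → 3; +1 pad (align 4); @4: cooldown [4B, align 4] → 8; @8: state [4B, align 4] → 12; size 12, align 4
@0: offset [8B, align 8] → 8
@8: size [4B, align 4] → 12
@12: blocks [2B, align 2] → 14
+2 pad (align 4)
@16: crc [4B, align 4] → 20
@20: signature [4B, align 4] → 24
@24: attrs [1B, align 1] → 25
+3 pad (align 4)
@28: n_entries [4B, align 4] → 32
@32: mtime [12B, align 4] → 44
within Event: y at 0
32 + 0 = 32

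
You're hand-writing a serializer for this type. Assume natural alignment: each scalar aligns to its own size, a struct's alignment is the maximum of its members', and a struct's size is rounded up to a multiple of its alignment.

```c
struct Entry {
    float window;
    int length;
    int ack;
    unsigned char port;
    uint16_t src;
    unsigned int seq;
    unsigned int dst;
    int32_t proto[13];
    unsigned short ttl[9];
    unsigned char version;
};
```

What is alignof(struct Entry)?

4

member alignments: window=4, length=4, ack=4, port=1, src=2, seq=4, dst=4, proto=4, ttl=2, version=1
max = 4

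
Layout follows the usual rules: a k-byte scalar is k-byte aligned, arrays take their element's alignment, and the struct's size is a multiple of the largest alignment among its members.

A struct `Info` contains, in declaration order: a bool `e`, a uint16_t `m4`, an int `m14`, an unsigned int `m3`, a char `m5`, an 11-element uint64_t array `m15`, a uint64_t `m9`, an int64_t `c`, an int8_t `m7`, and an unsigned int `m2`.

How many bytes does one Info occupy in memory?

0..1  e  (1B, 1-aligned)
1..2  -- padding (1B)
2..4  m4  (2B, 2-aligned)
4..8  m14  (4B, 4-aligned)
8..12  m3  (4B, 4-aligned)
12..13  m5  (1B, 1-aligned)
13..16  -- padding (3B)
16..104  m15  (88B, 8-aligned)
104..112  m9  (8B, 8-aligned)
112..120  c  (8B, 8-aligned)
120..121  m7  (1B, 1-aligned)
121..124  -- padding (3B)
124..128  m2  (4B, 4-aligned)
sizeof = 128, alignof = 8

128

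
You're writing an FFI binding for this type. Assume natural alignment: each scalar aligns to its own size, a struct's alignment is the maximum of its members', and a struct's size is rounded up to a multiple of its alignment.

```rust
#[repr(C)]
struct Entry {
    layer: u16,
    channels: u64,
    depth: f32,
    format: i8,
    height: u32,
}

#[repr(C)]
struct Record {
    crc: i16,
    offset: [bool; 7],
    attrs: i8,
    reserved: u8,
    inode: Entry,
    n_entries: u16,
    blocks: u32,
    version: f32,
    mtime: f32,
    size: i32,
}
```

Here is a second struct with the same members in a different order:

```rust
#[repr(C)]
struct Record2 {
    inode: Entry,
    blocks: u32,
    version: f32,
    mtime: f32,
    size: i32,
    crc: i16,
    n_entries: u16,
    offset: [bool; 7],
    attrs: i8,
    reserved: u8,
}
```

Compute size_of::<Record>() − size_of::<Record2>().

8

Entry: layer at 0 (size 2, align 2) → ends 2; pad 6 to align 8 for channels; channels at 8 (size 8, align 8) → ends 16; depth at 16 (size 4, align 4) → ends 20; format at 20 (size 1, align 1) → ends 21; pad 3 to align 4 for height; height at 24 (size 4, align 4) → ends 28; tail pad 4 to reach multiple of 8; total 32 bytes, alignment 8
crc at 0 (size 2, align 2) → ends 2
offset at 2 (size 7, align 1) → ends 9
attrs at 9 (size 1, align 1) → ends 10
reserved at 10 (size 1, align 1) → ends 11
pad 5 to align 8 for inode
inode at 16 (size 32, align 8) → ends 48
n_entries at 48 (size 2, align 2) → ends 50
pad 2 to align 4 for blocks
blocks at 52 (size 4, align 4) → ends 56
version at 56 (size 4, align 4) → ends 60
mtime at 60 (size 4, align 4) → ends 64
size at 64 (size 4, align 4) → ends 68
tail pad 4 to reach multiple of 8
total 72 bytes, alignment 8
— Record2 —
inode at 0 (size 32, align 8) → ends 32
blocks at 32 (size 4, align 4) → ends 36
version at 36 (size 4, align 4) → ends 40
mtime at 40 (size 4, align 4) → ends 44
size at 44 (size 4, align 4) → ends 48
crc at 48 (size 2, align 2) → ends 50
n_entries at 50 (size 2, align 2) → ends 52
offset at 52 (size 7, align 1) → ends 59
attrs at 59 (size 1, align 1) → ends 60
reserved at 60 (size 1, align 1) → ends 61
tail pad 3 to reach multiple of 8
total 64 bytes, alignment 8
72 − 64 = 8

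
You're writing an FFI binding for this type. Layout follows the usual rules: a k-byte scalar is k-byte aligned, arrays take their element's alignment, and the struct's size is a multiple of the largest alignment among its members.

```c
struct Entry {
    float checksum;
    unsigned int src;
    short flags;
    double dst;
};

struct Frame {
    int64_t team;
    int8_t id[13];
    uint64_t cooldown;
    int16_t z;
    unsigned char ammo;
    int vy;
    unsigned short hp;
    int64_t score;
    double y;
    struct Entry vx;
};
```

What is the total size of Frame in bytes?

Entry: 0..4  checksum  (4B, 4-aligned); 4..8  src  (4B, 4-aligned); 8..10  flags  (2B, 2-aligned); 10..16  -- padding (6B); 16..24  dst  (8B, 8-aligned); sizeof = 24, alignof = 8
0..8  team  (8B, 8-aligned)
8..21  id  (13B, 1-aligned)
21..24  -- padding (3B)
24..32  cooldown  (8B, 8-aligned)
32..34  z  (2B, 2-aligned)
34..35  ammo  (1B, 1-aligned)
35..36  -- padding (1B)
36..40  vy  (4B, 4-aligned)
40..42  hp  (2B, 2-aligned)
42..48  -- padding (6B)
48..56  score  (8B, 8-aligned)
56..64  y  (8B, 8-aligned)
64..88  vx  (24B, 8-aligned)
sizeof = 88, alignof = 8

88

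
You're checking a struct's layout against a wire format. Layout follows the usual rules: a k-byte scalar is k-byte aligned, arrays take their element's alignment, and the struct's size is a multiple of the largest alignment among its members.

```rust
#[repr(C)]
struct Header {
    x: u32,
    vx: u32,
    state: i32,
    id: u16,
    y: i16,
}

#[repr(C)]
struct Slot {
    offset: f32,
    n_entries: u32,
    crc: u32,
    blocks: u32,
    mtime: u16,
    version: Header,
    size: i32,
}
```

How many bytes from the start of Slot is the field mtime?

Header: @0: x [4B, align 4] → 4; @4: vx [4B, align 4] → 8; @8: state [4B, align 4] → 12; @12: id [2B, align 2] → 14; @14: y [2B, align 2] → 16; size 16, align 4
@0: offset [4B, align 4] → 4
@4: n_entries [4B, align 4] → 8
@8: crc [4B, align 4] → 12
@12: blocks [4B, align 4] → 16
@16: mtime [2B, align 2] → 18

16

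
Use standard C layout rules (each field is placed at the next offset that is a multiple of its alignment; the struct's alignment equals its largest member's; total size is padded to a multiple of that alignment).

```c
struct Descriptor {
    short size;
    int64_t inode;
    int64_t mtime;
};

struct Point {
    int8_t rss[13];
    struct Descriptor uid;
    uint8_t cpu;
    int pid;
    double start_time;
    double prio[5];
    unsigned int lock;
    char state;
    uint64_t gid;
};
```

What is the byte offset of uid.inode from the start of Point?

Descriptor: 0..2  size  (2B, 2-aligned); 2..8  -- padding (6B); 8..16  inode  (8B, 8-aligned); 16..24  mtime  (8B, 8-aligned); sizeof = 24, alignof = 8
0..13  rss  (13B, 1-aligned)
13..16  -- padding (3B)
16..40  uid  (24B, 8-aligned)
within Descriptor: inode at 8
16 + 8 = 24

24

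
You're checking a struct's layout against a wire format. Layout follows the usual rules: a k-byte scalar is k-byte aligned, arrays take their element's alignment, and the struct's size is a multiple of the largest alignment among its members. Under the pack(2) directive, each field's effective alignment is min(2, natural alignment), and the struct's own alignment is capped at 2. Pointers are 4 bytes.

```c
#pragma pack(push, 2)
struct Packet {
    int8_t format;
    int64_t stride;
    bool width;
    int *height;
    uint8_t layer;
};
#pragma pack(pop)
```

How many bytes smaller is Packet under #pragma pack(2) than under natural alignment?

natural layout:
  @0: format [1B, align 1] → 1
  +7 pad (align 8)
  @8: stride [8B, align 8] → 16
  @16: width [1B, align 1] → 17
  +3 pad (align 4)
  @20: height [4B, align 4] → 24
  @24: layer [1B, align 1] → 25
  +7 tail pad (align 8)
  size 32, align 8
packed(2) layout:
  @0: format [1B, align 1] → 1
  +1 pad (align 2)
  @2: stride [8B, align 2] → 10
  @10: width [1B, align 1] → 11
  +1 pad (align 2)
  @12: height [4B, align 2] → 16
  @16: layer [1B, align 1] → 17
  +1 tail pad (align 2)
  size 18, align 2
32 − 18 = 14

14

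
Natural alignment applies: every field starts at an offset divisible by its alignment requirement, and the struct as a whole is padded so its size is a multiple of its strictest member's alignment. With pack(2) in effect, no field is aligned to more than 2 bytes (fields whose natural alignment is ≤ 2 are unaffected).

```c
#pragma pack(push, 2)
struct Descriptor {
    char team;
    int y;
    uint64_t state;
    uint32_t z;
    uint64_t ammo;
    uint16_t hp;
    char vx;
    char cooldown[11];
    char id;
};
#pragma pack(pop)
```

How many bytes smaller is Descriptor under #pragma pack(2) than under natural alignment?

6

natural layout:
  @0: team [1B, align 1] → 1
  +3 pad (align 4)
  @4: y [4B, align 4] → 8
  @8: state [8B, align 8] → 16
  @16: z [4B, align 4] → 20
  +4 pad (align 8)
  @24: ammo [8B, align 8] → 32
  @32: hp [2B, align 2] → 34
  @34: vx [1B, align 1] → 35
  @35: cooldown [11B, align 1] → 46
  @46: id [1B, align 1] → 47
  +1 tail pad (align 8)
  size 48, align 8
packed(2) layout:
  @0: team [1B, align 1] → 1
  +1 pad (align 2)
  @2: y [4B, align 2] → 6
  @6: state [8B, align 2] → 14
  @14: z [4B, align 2] → 18
  @18: ammo [8B, align 2] → 26
  @26: hp [2B, align 2] → 28
  @28: vx [1B, align 1] → 29
  @29: cooldown [11B, align 1] → 40
  @40: id [1B, align 1] → 41
  +1 tail pad (align 2)
  size 42, align 2
48 − 42 = 6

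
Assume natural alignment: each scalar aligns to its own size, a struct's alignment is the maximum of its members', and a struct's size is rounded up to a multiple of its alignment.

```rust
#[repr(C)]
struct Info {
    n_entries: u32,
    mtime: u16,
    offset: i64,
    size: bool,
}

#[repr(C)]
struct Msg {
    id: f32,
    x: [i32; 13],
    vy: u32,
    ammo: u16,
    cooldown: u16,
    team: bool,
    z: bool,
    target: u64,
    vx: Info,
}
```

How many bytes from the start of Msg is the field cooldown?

Info: n_entries at 0 (size 4, align 4) → ends 4; mtime at 4 (size 2, align 2) → ends 6; pad 2 to align 8 for offset; offset at 8 (size 8, align 8) → ends 16; size at 16 (size 1, align 1) → ends 17; tail pad 7 to reach multiple of 8; total 24 bytes, alignment 8
id at 0 (size 4, align 4) → ends 4
x at 4 (size 52, align 4) → ends 56
vy at 56 (size 4, align 4) → ends 60
ammo at 60 (size 2, align 2) → ends 62
cooldown at 62 (size 2, align 2) → ends 64

62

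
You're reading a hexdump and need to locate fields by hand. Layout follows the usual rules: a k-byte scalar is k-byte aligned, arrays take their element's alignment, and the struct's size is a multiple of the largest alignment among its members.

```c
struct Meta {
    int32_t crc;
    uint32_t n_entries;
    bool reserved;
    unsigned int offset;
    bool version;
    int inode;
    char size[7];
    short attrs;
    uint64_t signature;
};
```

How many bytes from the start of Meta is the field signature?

40

0..4  crc  (4B, 4-aligned)
4..8  n_entries  (4B, 4-aligned)
8..9  reserved  (1B, 1-aligned)
9..12  -- padding (3B)
12..16  offset  (4B, 4-aligned)
16..17  version  (1B, 1-aligned)
17..20  -- padding (3B)
20..24  inode  (4B, 4-aligned)
24..31  size  (7B, 1-aligned)
31..32  -- padding (1B)
32..34  attrs  (2B, 2-aligned)
34..40  -- padding (6B)
40..48  signature  (8B, 8-aligned)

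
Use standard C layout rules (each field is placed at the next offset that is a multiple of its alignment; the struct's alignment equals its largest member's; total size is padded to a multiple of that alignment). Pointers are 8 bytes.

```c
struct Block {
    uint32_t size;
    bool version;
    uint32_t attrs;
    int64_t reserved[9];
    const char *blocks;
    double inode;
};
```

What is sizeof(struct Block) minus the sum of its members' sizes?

7

size at 0 (size 4, align 4) → ends 4
version at 4 (size 1, align 1) → ends 5
pad 3 to align 4 for attrs
attrs at 8 (size 4, align 4) → ends 12
pad 4 to align 8 for reserved
reserved at 16 (size 72, align 8) → ends 88
blocks at 88 (size 8, align 8) → ends 96
inode at 96 (size 8, align 8) → ends 104
total 104 bytes, alignment 8
data bytes 97, size 104 → padding 7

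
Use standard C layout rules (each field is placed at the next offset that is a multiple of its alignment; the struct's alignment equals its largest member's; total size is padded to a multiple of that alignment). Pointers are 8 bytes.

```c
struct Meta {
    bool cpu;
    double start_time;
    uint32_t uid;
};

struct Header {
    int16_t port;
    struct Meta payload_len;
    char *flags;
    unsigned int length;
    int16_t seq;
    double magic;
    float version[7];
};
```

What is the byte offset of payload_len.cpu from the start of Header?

8

Meta: 0..1  cpu  (1B, 1-aligned); 1..8  -- padding (7B); 8..16  start_time  (8B, 8-aligned); 16..20  uid  (4B, 4-aligned); 20..24  -- tail padding (4B); sizeof = 24, alignof = 8
0..2  port  (2B, 2-aligned)
2..8  -- padding (6B)
8..32  payload_len  (24B, 8-aligned)
within Meta: cpu at 0
8 + 0 = 8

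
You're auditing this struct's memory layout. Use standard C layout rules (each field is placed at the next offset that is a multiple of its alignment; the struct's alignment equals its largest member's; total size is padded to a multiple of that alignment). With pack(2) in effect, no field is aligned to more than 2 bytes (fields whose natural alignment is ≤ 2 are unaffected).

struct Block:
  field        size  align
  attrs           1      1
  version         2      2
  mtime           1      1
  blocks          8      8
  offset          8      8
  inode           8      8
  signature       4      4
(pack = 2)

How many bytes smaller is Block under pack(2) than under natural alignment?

6

natural layout:
  attrs at 0 (size 1, align 1) → ends 1
  pad 1 to align 2 for version
  version at 2 (size 2, align 2) → ends 4
  mtime at 4 (size 1, align 1) → ends 5
  pad 3 to align 8 for blocks
  blocks at 8 (size 8, align 8) → ends 16
  offset at 16 (size 8, align 8) → ends 24
  inode at 24 (size 8, align 8) → ends 32
  signature at 32 (size 4, align 4) → ends 36
  tail pad 4 to reach multiple of 8
  total 40 bytes, alignment 8
packed(2) layout:
  attrs at 0 (size 1, align 1) → ends 1
  pad 1 to align 2 for version
  version at 2 (size 2, align 2) → ends 4
  mtime at 4 (size 1, align 1) → ends 5
  pad 1 to align 2 for blocks
  blocks at 6 (size 8, align 2) → ends 14
  offset at 14 (size 8, align 2) → ends 22
  inode at 22 (size 8, align 2) → ends 30
  signature at 30 (size 4, align 2) → ends 34
  total 34 bytes, alignment 2
40 − 34 = 6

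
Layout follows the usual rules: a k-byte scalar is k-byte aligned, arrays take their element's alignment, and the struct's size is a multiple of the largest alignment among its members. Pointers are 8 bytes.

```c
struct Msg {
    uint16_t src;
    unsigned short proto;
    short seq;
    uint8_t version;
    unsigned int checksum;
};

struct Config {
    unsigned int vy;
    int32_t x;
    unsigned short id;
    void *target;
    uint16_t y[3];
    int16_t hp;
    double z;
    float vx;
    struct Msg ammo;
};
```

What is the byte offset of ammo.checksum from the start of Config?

52

Msg: 0..2  src  (2B, 2-aligned); 2..4  proto  (2B, 2-aligned); 4..6  seq  (2B, 2-aligned); 6..7  version  (1B, 1-aligned); 7..8  -- padding (1B); 8..12  checksum  (4B, 4-aligned); sizeof = 12, alignof = 4
0..4  vy  (4B, 4-aligned)
4..8  x  (4B, 4-aligned)
8..10  id  (2B, 2-aligned)
10..16  -- padding (6B)
16..24  target  (8B, 8-aligned)
24..30  y  (6B, 2-aligned)
30..32  hp  (2B, 2-aligned)
32..40  z  (8B, 8-aligned)
40..44  vx  (4B, 4-aligned)
44..56  ammo  (12B, 4-aligned)
within Msg: checksum at 8
44 + 8 = 52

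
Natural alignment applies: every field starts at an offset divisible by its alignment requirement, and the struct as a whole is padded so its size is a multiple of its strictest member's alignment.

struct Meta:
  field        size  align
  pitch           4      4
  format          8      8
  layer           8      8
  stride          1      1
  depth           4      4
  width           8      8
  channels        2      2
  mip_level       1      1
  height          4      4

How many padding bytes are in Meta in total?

@0: pitch [4B, align 4] → 4
+4 pad (align 8)
@8: format [8B, align 8] → 16
@16: layer [8B, align 8] → 24
@24: stride [1B, align 1] → 25
+3 pad (align 4)
@28: depth [4B, align 4] → 32
@32: width [8B, align 8] → 40
@40: channels [2B, align 2] → 42
@42: mip_level [1B, align 1] → 43
+1 pad (align 4)
@44: height [4B, align 4] → 48
size 48, align 8
data bytes 40, size 48 → padding 8

8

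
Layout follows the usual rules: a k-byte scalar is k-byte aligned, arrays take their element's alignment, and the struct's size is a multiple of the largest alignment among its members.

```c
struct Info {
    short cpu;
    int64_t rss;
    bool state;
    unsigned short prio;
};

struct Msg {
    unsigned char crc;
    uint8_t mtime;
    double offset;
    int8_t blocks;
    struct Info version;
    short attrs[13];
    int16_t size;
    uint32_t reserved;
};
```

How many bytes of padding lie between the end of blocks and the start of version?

7

Info: @0: cpu [2B, align 2] → 2; +6 pad (align 8); @8: rss [8B, align 8] → 16; @16: state [1B, align 1] → 17; +1 pad (align 2); @18: prio [2B, align 2] → 20; +4 tail pad (align 8); size 24, align 8
@0: crc [1B, align 1] → 1
@1: mtime [1B, align 1] → 2
+6 pad (align 8)
@8: offset [8B, align 8] → 16
@16: blocks [1B, align 1] → 17
+7 pad (align 8)
@24: version [24B, align 8] → 48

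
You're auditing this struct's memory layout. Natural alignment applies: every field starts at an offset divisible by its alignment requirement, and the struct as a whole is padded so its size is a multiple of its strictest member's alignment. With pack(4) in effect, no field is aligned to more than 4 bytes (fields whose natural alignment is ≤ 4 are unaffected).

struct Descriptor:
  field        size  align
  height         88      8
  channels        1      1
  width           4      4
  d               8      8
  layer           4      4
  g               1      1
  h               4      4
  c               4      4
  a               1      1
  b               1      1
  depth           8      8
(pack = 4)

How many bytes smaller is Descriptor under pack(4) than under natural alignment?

natural layout:
  0..88  height  (88B, 8-aligned)
  88..89  channels  (1B, 1-aligned)
  89..92  -- padding (3B)
  92..96  width  (4B, 4-aligned)
  96..104  d  (8B, 8-aligned)
  104..108  layer  (4B, 4-aligned)
  108..109  g  (1B, 1-aligned)
  109..112  -- padding (3B)
  112..116  h  (4B, 4-aligned)
  116..120  c  (4B, 4-aligned)
  120..121  a  (1B, 1-aligned)
  121..122  b  (1B, 1-aligned)
  122..128  -- padding (6B)
  128..136  depth  (8B, 8-aligned)
  sizeof = 136, alignof = 8
packed(4) layout:
  0..88  height  (88B, 4-aligned)
  88..89  channels  (1B, 1-aligned)
  89..92  -- padding (3B)
  92..96  width  (4B, 4-aligned)
  96..104  d  (8B, 4-aligned)
  104..108  layer  (4B, 4-aligned)
  108..109  g  (1B, 1-aligned)
  109..112  -- padding (3B)
  112..116  h  (4B, 4-aligned)
  116..120  c  (4B, 4-aligned)
  120..121  a  (1B, 1-aligned)
  121..122  b  (1B, 1-aligned)
  122..124  -- padding (2B)
  124..132  depth  (8B, 4-aligned)
  sizeof = 132, alignof = 4
136 − 132 = 4

4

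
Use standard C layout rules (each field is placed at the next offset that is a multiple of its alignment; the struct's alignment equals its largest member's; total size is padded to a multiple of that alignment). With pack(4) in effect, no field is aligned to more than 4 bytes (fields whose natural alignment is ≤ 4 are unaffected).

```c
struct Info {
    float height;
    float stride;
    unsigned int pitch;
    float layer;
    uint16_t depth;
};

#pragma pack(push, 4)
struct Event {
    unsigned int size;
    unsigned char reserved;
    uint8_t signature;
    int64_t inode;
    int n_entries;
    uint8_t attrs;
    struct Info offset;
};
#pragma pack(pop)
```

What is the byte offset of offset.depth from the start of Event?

Info: @0: height [4B, align 4] → 4; @4: stride [4B, align 4] → 8; @8: pitch [4B, align 4] → 12; @12: layer [4B, align 4] → 16; @16: depth [2B, align 2] → 18; +2 tail pad (align 4); size 20, align 4
@0: size [4B, align 4] → 4
@4: reserved [1B, align 1] → 5
@5: signature [1B, align 1] → 6
+2 pad (align 4)
@8: inode [8B, align 4] → 16
@16: n_entries [4B, align 4] → 20
@20: attrs [1B, align 1] → 21
+3 pad (align 4)
@24: offset [20B, align 4] → 44
within Info: depth at 16
24 + 16 = 40

40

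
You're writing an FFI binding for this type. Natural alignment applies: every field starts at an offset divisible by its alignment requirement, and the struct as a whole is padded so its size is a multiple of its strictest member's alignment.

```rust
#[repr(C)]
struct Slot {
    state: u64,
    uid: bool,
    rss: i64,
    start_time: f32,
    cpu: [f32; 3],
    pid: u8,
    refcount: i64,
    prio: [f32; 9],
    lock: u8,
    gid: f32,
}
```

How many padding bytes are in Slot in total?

21

state at 0 (size 8, align 8) → ends 8
uid at 8 (size 1, align 1) → ends 9
pad 7 to align 8 for rss
rss at 16 (size 8, align 8) → ends 24
start_time at 24 (size 4, align 4) → ends 28
cpu at 28 (size 12, align 4) → ends 40
pid at 40 (size 1, align 1) → ends 41
pad 7 to align 8 for refcount
refcount at 48 (size 8, align 8) → ends 56
prio at 56 (size 36, align 4) → ends 92
lock at 92 (size 1, align 1) → ends 93
pad 3 to align 4 for gid
gid at 96 (size 4, align 4) → ends 100
tail pad 4 to reach multiple of 8
total 104 bytes, alignment 8
data bytes 83, size 104 → padding 21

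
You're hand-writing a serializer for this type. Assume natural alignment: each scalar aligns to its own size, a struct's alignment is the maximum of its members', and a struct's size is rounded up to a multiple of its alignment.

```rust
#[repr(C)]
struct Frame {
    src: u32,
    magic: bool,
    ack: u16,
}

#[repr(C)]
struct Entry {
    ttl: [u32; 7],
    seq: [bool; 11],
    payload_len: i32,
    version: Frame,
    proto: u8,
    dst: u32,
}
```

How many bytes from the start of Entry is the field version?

Frame: @0: src [4B, align 4] → 4; @4: magic [1B, align 1] → 5; +1 pad (align 2); @6: ack [2B, align 2] → 8; size 8, align 4
@0: ttl [28B, align 4] → 28
@28: seq [11B, align 1] → 39
+1 pad (align 4)
@40: payload_len [4B, align 4] → 44
@44: version [8B, align 4] → 52

44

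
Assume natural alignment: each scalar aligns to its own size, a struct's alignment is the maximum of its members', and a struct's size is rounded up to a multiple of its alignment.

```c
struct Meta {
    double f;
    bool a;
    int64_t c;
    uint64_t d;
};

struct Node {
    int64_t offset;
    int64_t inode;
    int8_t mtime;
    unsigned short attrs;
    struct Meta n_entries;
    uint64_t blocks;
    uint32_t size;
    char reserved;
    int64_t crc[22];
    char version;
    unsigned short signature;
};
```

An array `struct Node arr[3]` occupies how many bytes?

Meta: @0: f [8B, align 8] → 8; @8: a [1B, align 1] → 9; +7 pad (align 8); @16: c [8B, align 8] → 24; @24: d [8B, align 8] → 32; size 32, align 8
@0: offset [8B, align 8] → 8
@8: inode [8B, align 8] → 16
@16: mtime [1B, align 1] → 17
+1 pad (align 2)
@18: attrs [2B, align 2] → 20
+4 pad (align 8)
@24: n_entries [32B, align 8] → 56
@56: blocks [8B, align 8] → 64
@64: size [4B, align 4] → 68
@68: reserved [1B, align 1] → 69
+3 pad (align 8)
@72: crc [176B, align 8] → 248
@248: version [1B, align 1] → 249
+1 pad (align 2)
@250: signature [2B, align 2] → 252
+4 tail pad (align 8)
size 256, align 8
array of 3: 3 × 256 = 768

768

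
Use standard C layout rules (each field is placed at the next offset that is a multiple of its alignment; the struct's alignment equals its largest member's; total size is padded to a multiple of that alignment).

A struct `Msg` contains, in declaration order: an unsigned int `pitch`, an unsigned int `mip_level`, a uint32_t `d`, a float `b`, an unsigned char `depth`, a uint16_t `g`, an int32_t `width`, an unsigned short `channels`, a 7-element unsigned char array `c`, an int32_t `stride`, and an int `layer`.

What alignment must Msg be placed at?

member alignments: pitch=4, mip_level=4, d=4, b=4, depth=1, g=2, width=4, channels=2, c=1, stride=4, layer=4
max = 4

4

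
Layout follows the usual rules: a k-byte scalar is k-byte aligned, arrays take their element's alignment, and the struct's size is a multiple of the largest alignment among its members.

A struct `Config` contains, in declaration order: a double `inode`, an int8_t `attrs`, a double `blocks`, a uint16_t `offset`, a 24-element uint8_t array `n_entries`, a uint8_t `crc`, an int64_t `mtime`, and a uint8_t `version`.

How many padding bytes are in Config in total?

19

0..8  inode  (8B, 8-aligned)
8..9  attrs  (1B, 1-aligned)
9..16  -- padding (7B)
16..24  blocks  (8B, 8-aligned)
24..26  offset  (2B, 2-aligned)
26..50  n_entries  (24B, 1-aligned)
50..51  crc  (1B, 1-aligned)
51..56  -- padding (5B)
56..64  mtime  (8B, 8-aligned)
64..65  version  (1B, 1-aligned)
65..72  -- tail padding (7B)
sizeof = 72, alignof = 8
data bytes 53, size 72 → padding 19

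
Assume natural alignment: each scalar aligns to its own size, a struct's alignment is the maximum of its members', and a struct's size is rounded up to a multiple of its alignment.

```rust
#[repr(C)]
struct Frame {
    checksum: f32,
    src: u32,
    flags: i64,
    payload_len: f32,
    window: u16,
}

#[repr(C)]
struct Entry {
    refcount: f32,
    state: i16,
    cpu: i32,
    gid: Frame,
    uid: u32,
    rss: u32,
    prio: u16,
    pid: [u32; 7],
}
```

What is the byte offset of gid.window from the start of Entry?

36

Frame: 0..4  checksum  (4B, 4-aligned); 4..8  src  (4B, 4-aligned); 8..16  flags  (8B, 8-aligned); 16..20  payload_len  (4B, 4-aligned); 20..22  window  (2B, 2-aligned); 22..24  -- tail padding (2B); sizeof = 24, alignof = 8
0..4  refcount  (4B, 4-aligned)
4..6  state  (2B, 2-aligned)
6..8  -- padding (2B)
8..12  cpu  (4B, 4-aligned)
12..16  -- padding (4B)
16..40  gid  (24B, 8-aligned)
within Frame: window at 20
16 + 20 = 36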